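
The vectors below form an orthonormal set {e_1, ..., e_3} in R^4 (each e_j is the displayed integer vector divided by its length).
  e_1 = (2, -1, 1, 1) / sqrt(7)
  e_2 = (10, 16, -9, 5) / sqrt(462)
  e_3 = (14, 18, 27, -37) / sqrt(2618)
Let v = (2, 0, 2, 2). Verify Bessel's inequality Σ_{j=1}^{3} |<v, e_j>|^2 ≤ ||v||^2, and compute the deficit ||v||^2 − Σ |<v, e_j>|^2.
Σ |<v, e_j>|^2 = 1128/119; ||v||^2 = 12; deficit = 300/119

Write each e_j = u_j / sqrt(<u_j, u_j>) where u_j is the displayed integer vector. Then <v, e_j> = <v, u_j> / sqrt(<u_j, u_j>), so |<v, e_j>|^2 = <v, u_j>^2 / <u_j, u_j>.
Coefficients: <v, e_1> = 8/sqrt(7), <v, e_2> = 12/sqrt(462), <v, e_3> = 8/sqrt(2618).
Square and sum: Σ |<v, e_j>|^2 = 1128/119.
Compute ||v||^2 = v·v = 12.
Deficit = 12 − 1128/119 = 300/119 ≥ 0, confirming Bessel's inequality. (The deficit equals ||v − Σ <v,e_j> e_j||^2, the squared distance from v to span{e_j}.)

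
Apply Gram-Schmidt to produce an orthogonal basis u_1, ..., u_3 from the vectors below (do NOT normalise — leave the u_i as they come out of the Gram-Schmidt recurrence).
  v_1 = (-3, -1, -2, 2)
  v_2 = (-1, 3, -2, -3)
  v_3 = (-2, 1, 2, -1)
Orthogonal basis:
  u_1 = (-3, -1, -2, 2)
  u_2 = (-4/3, 26/9, -20/9, -25/9)
  u_3 = (-159/82, 37/82, 93/41, -17/41)

Apply the Gram-Schmidt recurrence
  u_1 = v_1
  u_i = v_i − Σ_{j<i} ((v_i · u_j) / (u_j · u_j)) · u_j.

Step by step this gives:
  u_1 = (-3, -1, -2, 2)
  u_2 = (-4/3, 26/9, -20/9, -25/9)
  u_3 = (-159/82, 37/82, 93/41, -17/41)

Orthogonality check:
  u_2 · u_1 = 0 (should be 0)
  u_3 · u_1 = 0 (should be 0)
  u_3 · u_2 = 0 (should be 0)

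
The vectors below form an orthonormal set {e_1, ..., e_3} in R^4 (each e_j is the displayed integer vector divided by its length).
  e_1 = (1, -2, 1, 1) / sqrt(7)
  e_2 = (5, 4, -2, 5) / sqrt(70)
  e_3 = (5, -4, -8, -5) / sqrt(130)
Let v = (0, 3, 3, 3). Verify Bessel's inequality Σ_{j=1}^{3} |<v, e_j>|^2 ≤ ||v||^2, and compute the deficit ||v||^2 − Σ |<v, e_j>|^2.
Σ |<v, e_j>|^2 = 342/13; ||v||^2 = 27; deficit = 9/13

Write each e_j = u_j / sqrt(<u_j, u_j>) where u_j is the displayed integer vector. Then <v, e_j> = <v, u_j> / sqrt(<u_j, u_j>), so |<v, e_j>|^2 = <v, u_j>^2 / <u_j, u_j>.
Coefficients: <v, e_1> = 0/sqrt(7), <v, e_2> = 21/sqrt(70), <v, e_3> = -51/sqrt(130).
Square and sum: Σ |<v, e_j>|^2 = 342/13.
Compute ||v||^2 = v·v = 27.
Deficit = 27 − 342/13 = 9/13 ≥ 0, confirming Bessel's inequality. (The deficit equals ||v − Σ <v,e_j> e_j||^2, the squared distance from v to span{e_j}.)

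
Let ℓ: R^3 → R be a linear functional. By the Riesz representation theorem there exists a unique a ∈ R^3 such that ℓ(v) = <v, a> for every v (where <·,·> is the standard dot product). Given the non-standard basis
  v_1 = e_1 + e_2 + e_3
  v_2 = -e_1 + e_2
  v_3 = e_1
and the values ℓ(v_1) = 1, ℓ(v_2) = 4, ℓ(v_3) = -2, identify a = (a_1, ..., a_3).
a = (-2, 2, 1)

Write a = (a_1, ..., a_3) in the standard basis. For each basis vector v_i, ℓ(v_i) = <v_i, a> is a linear equation in the a_j's. Collect the n equations into a matrix system V a = ℓ, where row i of V is v_i (expressed in the standard basis). Since V is invertible (lower-triangular with 1s on the diagonal, up to permutation), solve by back-substitution:
  V =
[[1, 1, 1],
 [-1, 1, 0],
 [1, 0, 0]]
  V a = (1, 4, -2)
Solving gives a = (-2, 2, 1).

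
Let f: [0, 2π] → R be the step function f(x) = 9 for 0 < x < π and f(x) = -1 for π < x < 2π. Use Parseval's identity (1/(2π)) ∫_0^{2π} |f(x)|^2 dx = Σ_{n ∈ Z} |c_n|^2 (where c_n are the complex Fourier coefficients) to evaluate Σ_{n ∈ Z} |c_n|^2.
Σ |c_n|^2 = 41

Parseval equates the L^2 energy of f (normalised by 1/(2π)) with the ℓ^2 sum of its Fourier coefficients: (1/(2π)) ∫_0^{2π} |f|^2 = Σ |c_n|^2.
Compute the left side: (1/(2π)) [∫_0^π 9^2 dx + ∫_π^{2π} (-1)^2 dx] = (1/(2π)) · (81π + 1π) = (81 + 1)/2 = 41.
So Σ_{n ∈ Z} |c_n|^2 = 41.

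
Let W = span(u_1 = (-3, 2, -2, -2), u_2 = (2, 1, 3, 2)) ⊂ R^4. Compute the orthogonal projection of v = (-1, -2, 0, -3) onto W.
proj_W(v) = (-5/7, -120/91, -160/91, -90/91)

Set up U = [u_1 | ... | u_2] ∈ R^(4×2). The projector onto W = col(U) is P = U (U^T U)^(-1) U^T.
Compute U^T U =
  [21, -14]
  [-14, 18],
and U^T v = (5, -10).
Solve U^T U · c = U^T v for the coefficients: c = (-25/91, -10/13). The projection is proj_W(v) = U c.
Check: (v - proj_W(v)) · u_1 = 0  (should be 0).
Check: (v - proj_W(v)) · u_2 = 0  (should be 0).
Result: proj_W(v) = (-5/7, -120/91, -160/91, -90/91).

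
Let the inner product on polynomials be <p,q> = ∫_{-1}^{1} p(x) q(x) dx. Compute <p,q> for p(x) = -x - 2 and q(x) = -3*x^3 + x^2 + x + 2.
<p,q> = -44/5

Expand the product: p(x)·q(x) = 3*x^4 + 5*x^3 - 3*x^2 - 4*x - 4.
∫_{-1}^{1} of each monomial x^k gives [2/(k+1) if k even, 0 if k odd]. Integrating term-by-term (or equivalently evaluating the antiderivative F(x) = 3*x^5/5 + 5*x^4/4 - x^3 - 2*x^2 - 4*x at the endpoints):
  F(1) − F(−1) = -103/20 − (73/20) = -44/5.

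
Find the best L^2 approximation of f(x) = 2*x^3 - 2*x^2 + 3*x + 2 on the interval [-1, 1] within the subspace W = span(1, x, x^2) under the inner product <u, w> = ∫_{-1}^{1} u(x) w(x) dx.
g(x) = -2*x^2 + 21*x/5 + 2

The best approximation g ∈ W is the orthogonal projection of f onto W. Writing g = a_0 + a_1 x + a_2 x^2, the coefficients solve the normal equations G · a = b where
  G_{ij} = <φ_i, φ_j> and b_i = <f, φ_i>, with φ_0 = 1, φ_1 = x, φ_2 = x^2.
G =
  [2, 0, 2/3]
  [0, 2/3, 0]
  [2/3, 0, 2/5],
b = (8/3, 14/5, 8/15).
Solving gives a_0 = 2, a_1 = 21/5, a_2 = -2, so
  g(x) = -2*x^2 + 21*x/5 + 2.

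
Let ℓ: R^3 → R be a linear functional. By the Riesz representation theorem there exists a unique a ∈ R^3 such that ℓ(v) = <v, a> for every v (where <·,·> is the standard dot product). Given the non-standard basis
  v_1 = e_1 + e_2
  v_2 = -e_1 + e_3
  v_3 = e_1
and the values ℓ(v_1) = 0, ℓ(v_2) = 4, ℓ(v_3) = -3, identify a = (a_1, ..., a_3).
a = (-3, 3, 1)

Write a = (a_1, ..., a_3) in the standard basis. For each basis vector v_i, ℓ(v_i) = <v_i, a> is a linear equation in the a_j's. Collect the n equations into a matrix system V a = ℓ, where row i of V is v_i (expressed in the standard basis). Since V is invertible (lower-triangular with 1s on the diagonal, up to permutation), solve by back-substitution:
  V =
[[1, 1, 0],
 [-1, 0, 1],
 [1, 0, 0]]
  V a = (0, 4, -3)
Solving gives a = (-3, 3, 1).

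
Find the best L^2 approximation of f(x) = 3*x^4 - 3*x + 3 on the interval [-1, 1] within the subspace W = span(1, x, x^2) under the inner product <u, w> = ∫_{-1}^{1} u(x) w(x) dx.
g(x) = 18*x^2/7 - 3*x + 96/35

The best approximation g ∈ W is the orthogonal projection of f onto W. Writing g = a_0 + a_1 x + a_2 x^2, the coefficients solve the normal equations G · a = b where
  G_{ij} = <φ_i, φ_j> and b_i = <f, φ_i>, with φ_0 = 1, φ_1 = x, φ_2 = x^2.
G =
  [2, 0, 2/3]
  [0, 2/3, 0]
  [2/3, 0, 2/5],
b = (36/5, -2, 20/7).
Solving gives a_0 = 96/35, a_1 = -3, a_2 = 18/7, so
  g(x) = 18*x^2/7 - 3*x + 96/35.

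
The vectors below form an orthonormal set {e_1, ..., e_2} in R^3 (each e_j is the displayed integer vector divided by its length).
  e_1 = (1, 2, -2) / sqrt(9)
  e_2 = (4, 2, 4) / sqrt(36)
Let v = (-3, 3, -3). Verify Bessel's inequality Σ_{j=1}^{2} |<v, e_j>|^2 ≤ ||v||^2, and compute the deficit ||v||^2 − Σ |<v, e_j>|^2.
Σ |<v, e_j>|^2 = 18; ||v||^2 = 27; deficit = 9

Write each e_j = u_j / sqrt(<u_j, u_j>) where u_j is the displayed integer vector. Then <v, e_j> = <v, u_j> / sqrt(<u_j, u_j>), so |<v, e_j>|^2 = <v, u_j>^2 / <u_j, u_j>.
Coefficients: <v, e_1> = 9/sqrt(9), <v, e_2> = -18/sqrt(36).
Square and sum: Σ |<v, e_j>|^2 = 18.
Compute ||v||^2 = v·v = 27.
Deficit = 27 − 18 = 9 ≥ 0, confirming Bessel's inequality. (The deficit equals ||v − Σ <v,e_j> e_j||^2, the squared distance from v to span{e_j}.)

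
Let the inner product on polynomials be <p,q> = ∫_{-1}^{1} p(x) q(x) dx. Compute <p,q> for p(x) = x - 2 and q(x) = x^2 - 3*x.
<p,q> = -10/3

Expand the product: p(x)·q(x) = x^3 - 5*x^2 + 6*x.
∫_{-1}^{1} of each monomial x^k gives [2/(k+1) if k even, 0 if k odd]. Integrating term-by-term (or equivalently evaluating the antiderivative F(x) = x^4/4 - 5*x^3/3 + 3*x^2 at the endpoints):
  F(1) − F(−1) = 19/12 − (59/12) = -10/3.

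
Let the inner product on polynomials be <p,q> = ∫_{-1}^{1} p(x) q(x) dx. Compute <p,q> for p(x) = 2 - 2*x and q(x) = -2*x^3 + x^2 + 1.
<p,q> = 104/15

Expand the product: p(x)·q(x) = 4*x^4 - 6*x^3 + 2*x^2 - 2*x + 2.
∫_{-1}^{1} of each monomial x^k gives [2/(k+1) if k even, 0 if k odd]. Integrating term-by-term (or equivalently evaluating the antiderivative F(x) = 4*x^5/5 - 3*x^4/2 + 2*x^3/3 - x^2 + 2*x at the endpoints):
  F(1) − F(−1) = 29/30 − (-179/30) = 104/15.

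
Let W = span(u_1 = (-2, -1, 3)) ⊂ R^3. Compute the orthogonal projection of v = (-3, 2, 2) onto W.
proj_W(v) = (-10/7, -5/7, 15/7)

Set up U = [u_1 | ... | u_1] ∈ R^(3×1). The projector onto W = col(U) is P = U (U^T U)^(-1) U^T.
Compute U^T U =
  [14],
and U^T v = (10).
Solve U^T U · c = U^T v for the coefficients: c = (5/7). The projection is proj_W(v) = U c.
Check: (v - proj_W(v)) · u_1 = 0  (should be 0).
Result: proj_W(v) = (-10/7, -5/7, 15/7).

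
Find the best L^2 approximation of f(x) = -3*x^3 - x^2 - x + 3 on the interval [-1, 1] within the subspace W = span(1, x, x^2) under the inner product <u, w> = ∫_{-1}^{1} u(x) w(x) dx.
g(x) = -x^2 - 14*x/5 + 3

The best approximation g ∈ W is the orthogonal projection of f onto W. Writing g = a_0 + a_1 x + a_2 x^2, the coefficients solve the normal equations G · a = b where
  G_{ij} = <φ_i, φ_j> and b_i = <f, φ_i>, with φ_0 = 1, φ_1 = x, φ_2 = x^2.
G =
  [2, 0, 2/3]
  [0, 2/3, 0]
  [2/3, 0, 2/5],
b = (16/3, -28/15, 8/5).
Solving gives a_0 = 3, a_1 = -14/5, a_2 = -1, so
  g(x) = -x^2 - 14*x/5 + 3.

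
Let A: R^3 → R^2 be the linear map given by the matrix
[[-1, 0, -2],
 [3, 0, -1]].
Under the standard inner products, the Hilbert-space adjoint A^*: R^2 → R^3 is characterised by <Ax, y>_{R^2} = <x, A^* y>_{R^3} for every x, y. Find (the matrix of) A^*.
A^* = A^T =
[[-1, 3],
 [0, 0],
 [-2, -1]]

For real matrices with standard dot products, the defining identity <Ax, y> = <x, A^* y> gives (Ax)^T y = x^T (A^*) y, i.e. x^T A^T y = x^T (A^*) y. Since this holds for all x, y, we must have A^* = A^T. Therefore
A^* =
[[-1, 3],
 [0, 0],
 [-2, -1]].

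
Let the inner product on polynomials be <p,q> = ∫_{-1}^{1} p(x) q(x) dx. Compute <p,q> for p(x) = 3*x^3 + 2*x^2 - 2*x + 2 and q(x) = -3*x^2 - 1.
<p,q> = -176/15

Expand the product: p(x)·q(x) = -9*x^5 - 6*x^4 + 3*x^3 - 8*x^2 + 2*x - 2.
∫_{-1}^{1} of each monomial x^k gives [2/(k+1) if k even, 0 if k odd]. Integrating term-by-term (or equivalently evaluating the antiderivative F(x) = -3*x^6/2 - 6*x^5/5 + 3*x^4/4 - 8*x^3/3 + x^2 - 2*x at the endpoints):
  F(1) − F(−1) = -337/60 − (367/60) = -176/15.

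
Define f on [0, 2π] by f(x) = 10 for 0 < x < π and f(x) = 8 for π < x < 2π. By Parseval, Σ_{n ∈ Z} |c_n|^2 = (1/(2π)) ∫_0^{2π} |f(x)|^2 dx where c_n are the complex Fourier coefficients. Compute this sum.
Σ |c_n|^2 = 82

Parseval equates the L^2 energy of f (normalised by 1/(2π)) with the ℓ^2 sum of its Fourier coefficients: (1/(2π)) ∫_0^{2π} |f|^2 = Σ |c_n|^2.
Compute the left side: (1/(2π)) [∫_0^π 10^2 dx + ∫_π^{2π} 8^2 dx] = (1/(2π)) · (100π + 64π) = (100 + 64)/2 = 82.
So Σ_{n ∈ Z} |c_n|^2 = 82.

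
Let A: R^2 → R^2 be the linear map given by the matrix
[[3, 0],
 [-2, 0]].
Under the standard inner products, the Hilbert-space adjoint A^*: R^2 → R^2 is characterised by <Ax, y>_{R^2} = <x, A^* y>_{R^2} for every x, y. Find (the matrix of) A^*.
A^* = A^T =
[[3, -2],
 [0, 0]]

For real matrices with standard dot products, the defining identity <Ax, y> = <x, A^* y> gives (Ax)^T y = x^T (A^*) y, i.e. x^T A^T y = x^T (A^*) y. Since this holds for all x, y, we must have A^* = A^T. Therefore
A^* =
[[3, -2],
 [0, 0]].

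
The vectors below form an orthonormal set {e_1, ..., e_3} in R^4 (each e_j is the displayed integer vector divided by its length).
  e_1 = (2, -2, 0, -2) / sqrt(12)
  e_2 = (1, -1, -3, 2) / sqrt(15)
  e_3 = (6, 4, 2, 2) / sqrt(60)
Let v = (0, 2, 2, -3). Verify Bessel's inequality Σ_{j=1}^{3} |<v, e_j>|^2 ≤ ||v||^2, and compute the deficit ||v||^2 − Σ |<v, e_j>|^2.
Σ |<v, e_j>|^2 = 14; ||v||^2 = 17; deficit = 3

Write each e_j = u_j / sqrt(<u_j, u_j>) where u_j is the displayed integer vector. Then <v, e_j> = <v, u_j> / sqrt(<u_j, u_j>), so |<v, e_j>|^2 = <v, u_j>^2 / <u_j, u_j>.
Coefficients: <v, e_1> = 2/sqrt(12), <v, e_2> = -14/sqrt(15), <v, e_3> = 6/sqrt(60).
Square and sum: Σ |<v, e_j>|^2 = 14.
Compute ||v||^2 = v·v = 17.
Deficit = 17 − 14 = 3 ≥ 0, confirming Bessel's inequality. (The deficit equals ||v − Σ <v,e_j> e_j||^2, the squared distance from v to span{e_j}.)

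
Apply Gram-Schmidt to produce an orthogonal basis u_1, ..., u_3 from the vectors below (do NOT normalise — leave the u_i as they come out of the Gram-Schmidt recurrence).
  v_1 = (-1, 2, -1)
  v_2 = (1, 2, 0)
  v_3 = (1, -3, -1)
Orthogonal basis:
  u_1 = (-1, 2, -1)
  u_2 = (3/2, 1, 1/2)
  u_3 = (6/7, -3/7, -12/7)

Apply the Gram-Schmidt recurrence
  u_1 = v_1
  u_i = v_i − Σ_{j<i} ((v_i · u_j) / (u_j · u_j)) · u_j.

Step by step this gives:
  u_1 = (-1, 2, -1)
  u_2 = (3/2, 1, 1/2)
  u_3 = (6/7, -3/7, -12/7)

Orthogonality check:
  u_2 · u_1 = 0 (should be 0)
  u_3 · u_1 = 0 (should be 0)
  u_3 · u_2 = 0 (should be 0)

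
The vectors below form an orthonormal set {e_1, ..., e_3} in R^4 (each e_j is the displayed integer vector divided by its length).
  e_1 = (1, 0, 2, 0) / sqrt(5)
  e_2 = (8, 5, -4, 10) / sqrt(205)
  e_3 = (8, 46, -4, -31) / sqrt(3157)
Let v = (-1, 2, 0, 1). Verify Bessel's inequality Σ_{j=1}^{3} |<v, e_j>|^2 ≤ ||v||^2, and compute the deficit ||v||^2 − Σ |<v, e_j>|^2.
Σ |<v, e_j>|^2 = 138/77; ||v||^2 = 6; deficit = 324/77

Write each e_j = u_j / sqrt(<u_j, u_j>) where u_j is the displayed integer vector. Then <v, e_j> = <v, u_j> / sqrt(<u_j, u_j>), so |<v, e_j>|^2 = <v, u_j>^2 / <u_j, u_j>.
Coefficients: <v, e_1> = -1/sqrt(5), <v, e_2> = 12/sqrt(205), <v, e_3> = 53/sqrt(3157).
Square and sum: Σ |<v, e_j>|^2 = 138/77.
Compute ||v||^2 = v·v = 6.
Deficit = 6 − 138/77 = 324/77 ≥ 0, confirming Bessel's inequality. (The deficit equals ||v − Σ <v,e_j> e_j||^2, the squared distance from v to span{e_j}.)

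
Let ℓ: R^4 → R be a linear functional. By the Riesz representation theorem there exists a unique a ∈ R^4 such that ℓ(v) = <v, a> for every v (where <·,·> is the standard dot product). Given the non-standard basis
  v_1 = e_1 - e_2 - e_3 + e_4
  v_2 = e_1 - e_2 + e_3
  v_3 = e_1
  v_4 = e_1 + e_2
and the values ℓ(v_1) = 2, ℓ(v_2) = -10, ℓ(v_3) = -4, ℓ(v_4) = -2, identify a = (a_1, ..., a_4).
a = (-4, 2, -4, 4)

Write a = (a_1, ..., a_4) in the standard basis. For each basis vector v_i, ℓ(v_i) = <v_i, a> is a linear equation in the a_j's. Collect the n equations into a matrix system V a = ℓ, where row i of V is v_i (expressed in the standard basis). Since V is invertible (lower-triangular with 1s on the diagonal, up to permutation), solve by back-substitution:
  V =
[[1, -1, -1, 1],
 [1, -1, 1, 0],
 [1, 0, 0, 0],
 [1, 1, 0, 0]]
  V a = (2, -10, -4, -2)
Solving gives a = (-4, 2, -4, 4).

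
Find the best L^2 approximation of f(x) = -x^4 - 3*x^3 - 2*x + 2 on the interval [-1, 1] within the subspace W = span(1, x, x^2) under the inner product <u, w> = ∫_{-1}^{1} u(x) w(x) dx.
g(x) = -6*x^2/7 - 19*x/5 + 73/35

The best approximation g ∈ W is the orthogonal projection of f onto W. Writing g = a_0 + a_1 x + a_2 x^2, the coefficients solve the normal equations G · a = b where
  G_{ij} = <φ_i, φ_j> and b_i = <f, φ_i>, with φ_0 = 1, φ_1 = x, φ_2 = x^2.
G =
  [2, 0, 2/3]
  [0, 2/3, 0]
  [2/3, 0, 2/5],
b = (18/5, -38/15, 22/21).
Solving gives a_0 = 73/35, a_1 = -19/5, a_2 = -6/7, so
  g(x) = -6*x^2/7 - 19*x/5 + 73/35.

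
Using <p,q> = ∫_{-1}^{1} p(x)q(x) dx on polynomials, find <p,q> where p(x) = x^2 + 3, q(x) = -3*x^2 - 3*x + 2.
<p,q> = 92/15

Expand the product: p(x)·q(x) = -3*x^4 - 3*x^3 - 7*x^2 - 9*x + 6.
∫_{-1}^{1} of each monomial x^k gives [2/(k+1) if k even, 0 if k odd]. Integrating term-by-term (or equivalently evaluating the antiderivative F(x) = -3*x^5/5 - 3*x^4/4 - 7*x^3/3 - 9*x^2/2 + 6*x at the endpoints):
  F(1) − F(−1) = -131/60 − (-499/60) = 92/15.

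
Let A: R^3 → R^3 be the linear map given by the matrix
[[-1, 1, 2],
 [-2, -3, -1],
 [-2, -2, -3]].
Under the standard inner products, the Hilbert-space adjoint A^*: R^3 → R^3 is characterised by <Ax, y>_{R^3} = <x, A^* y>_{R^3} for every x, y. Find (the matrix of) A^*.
A^* = A^T =
[[-1, -2, -2],
 [1, -3, -2],
 [2, -1, -3]]

For real matrices with standard dot products, the defining identity <Ax, y> = <x, A^* y> gives (Ax)^T y = x^T (A^*) y, i.e. x^T A^T y = x^T (A^*) y. Since this holds for all x, y, we must have A^* = A^T. Therefore
A^* =
[[-1, -2, -2],
 [1, -3, -2],
 [2, -1, -3]].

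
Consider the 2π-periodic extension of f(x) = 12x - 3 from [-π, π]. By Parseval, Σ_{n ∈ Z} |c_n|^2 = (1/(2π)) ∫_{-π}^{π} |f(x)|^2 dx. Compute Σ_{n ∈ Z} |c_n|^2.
Σ |c_n|^2 = 48π^2 + 9

Expand and integrate term by term over [-π, π]:
  ∫ (12x)^2 dx = 144·(2π^3/3); ∫ 2·12·(-3)·x dx = 0 (odd integrand); ∫ (-3)^2 dx = 9·2π.
So (1/(2π)) ∫_{-π}^{π} (12x - 3)^2 dx = 144π^2/3 + 9 = 48π^2 + 9.
Parseval ⇒ Σ |c_n|^2 = 48π^2 + 9.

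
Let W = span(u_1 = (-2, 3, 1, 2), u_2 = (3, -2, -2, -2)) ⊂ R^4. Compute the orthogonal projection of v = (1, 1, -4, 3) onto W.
proj_W(v) = (5/3, 5/2, -11/6, 1/3)

Set up U = [u_1 | ... | u_2] ∈ R^(4×2). The projector onto W = col(U) is P = U (U^T U)^(-1) U^T.
Compute U^T U =
  [18, -18]
  [-18, 21],
and U^T v = (3, 3).
Solve U^T U · c = U^T v for the coefficients: c = (13/6, 2). The projection is proj_W(v) = U c.
Check: (v - proj_W(v)) · u_1 = 0  (should be 0).
Check: (v - proj_W(v)) · u_2 = 0  (should be 0).
Result: proj_W(v) = (5/3, 5/2, -11/6, 1/3).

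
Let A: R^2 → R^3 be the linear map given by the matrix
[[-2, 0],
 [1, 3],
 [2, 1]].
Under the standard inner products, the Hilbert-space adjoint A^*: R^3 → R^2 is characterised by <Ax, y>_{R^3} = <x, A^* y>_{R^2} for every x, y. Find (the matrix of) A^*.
A^* = A^T =
[[-2, 1, 2],
 [0, 3, 1]]

For real matrices with standard dot products, the defining identity <Ax, y> = <x, A^* y> gives (Ax)^T y = x^T (A^*) y, i.e. x^T A^T y = x^T (A^*) y. Since this holds for all x, y, we must have A^* = A^T. Therefore
A^* =
[[-2, 1, 2],
 [0, 3, 1]].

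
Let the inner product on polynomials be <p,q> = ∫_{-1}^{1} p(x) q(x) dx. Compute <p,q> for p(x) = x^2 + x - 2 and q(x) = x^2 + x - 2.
<p,q> = 32/5

Expand the product: p(x)·q(x) = x^4 + 2*x^3 - 3*x^2 - 4*x + 4.
∫_{-1}^{1} of each monomial x^k gives [2/(k+1) if k even, 0 if k odd]. Integrating term-by-term (or equivalently evaluating the antiderivative F(x) = x^5/5 + x^4/2 - x^3 - 2*x^2 + 4*x at the endpoints):
  F(1) − F(−1) = 17/10 − (-47/10) = 32/5.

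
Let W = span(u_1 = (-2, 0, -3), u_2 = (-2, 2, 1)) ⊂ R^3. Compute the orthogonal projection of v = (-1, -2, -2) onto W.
proj_W(v) = (-8/29, -30/29, -72/29)

Set up U = [u_1 | ... | u_2] ∈ R^(3×2). The projector onto W = col(U) is P = U (U^T U)^(-1) U^T.
Compute U^T U =
  [13, 1]
  [1, 9],
and U^T v = (8, -4).
Solve U^T U · c = U^T v for the coefficients: c = (19/29, -15/29). The projection is proj_W(v) = U c.
Check: (v - proj_W(v)) · u_1 = 0  (should be 0).
Check: (v - proj_W(v)) · u_2 = 0  (should be 0).
Result: proj_W(v) = (-8/29, -30/29, -72/29).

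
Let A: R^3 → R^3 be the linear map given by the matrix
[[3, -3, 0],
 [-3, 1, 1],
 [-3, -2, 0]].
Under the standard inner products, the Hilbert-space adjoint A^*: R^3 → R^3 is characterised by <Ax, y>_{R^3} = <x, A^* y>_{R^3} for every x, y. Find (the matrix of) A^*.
A^* = A^T =
[[3, -3, -3],
 [-3, 1, -2],
 [0, 1, 0]]

For real matrices with standard dot products, the defining identity <Ax, y> = <x, A^* y> gives (Ax)^T y = x^T (A^*) y, i.e. x^T A^T y = x^T (A^*) y. Since this holds for all x, y, we must have A^* = A^T. Therefore
A^* =
[[3, -3, -3],
 [-3, 1, -2],
 [0, 1, 0]].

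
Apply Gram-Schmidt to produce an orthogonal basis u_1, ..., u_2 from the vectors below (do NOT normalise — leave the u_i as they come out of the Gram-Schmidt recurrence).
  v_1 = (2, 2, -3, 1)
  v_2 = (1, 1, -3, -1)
Orthogonal basis:
  u_1 = (2, 2, -3, 1)
  u_2 = (-1/3, -1/3, -1, -5/3)

Apply the Gram-Schmidt recurrence
  u_1 = v_1
  u_i = v_i − Σ_{j<i} ((v_i · u_j) / (u_j · u_j)) · u_j.

Step by step this gives:
  u_1 = (2, 2, -3, 1)
  u_2 = (-1/3, -1/3, -1, -5/3)

Orthogonality check:
  u_2 · u_1 = 0 (should be 0)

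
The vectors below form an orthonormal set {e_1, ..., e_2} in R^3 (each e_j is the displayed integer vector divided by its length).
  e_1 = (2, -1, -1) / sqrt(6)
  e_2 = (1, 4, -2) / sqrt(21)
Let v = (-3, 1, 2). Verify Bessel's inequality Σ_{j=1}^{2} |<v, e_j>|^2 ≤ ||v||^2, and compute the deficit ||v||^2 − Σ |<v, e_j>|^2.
Σ |<v, e_j>|^2 = 195/14; ||v||^2 = 14; deficit = 1/14

Write each e_j = u_j / sqrt(<u_j, u_j>) where u_j is the displayed integer vector. Then <v, e_j> = <v, u_j> / sqrt(<u_j, u_j>), so |<v, e_j>|^2 = <v, u_j>^2 / <u_j, u_j>.
Coefficients: <v, e_1> = -9/sqrt(6), <v, e_2> = -3/sqrt(21).
Square and sum: Σ |<v, e_j>|^2 = 195/14.
Compute ||v||^2 = v·v = 14.
Deficit = 14 − 195/14 = 1/14 ≥ 0, confirming Bessel's inequality. (The deficit equals ||v − Σ <v,e_j> e_j||^2, the squared distance from v to span{e_j}.)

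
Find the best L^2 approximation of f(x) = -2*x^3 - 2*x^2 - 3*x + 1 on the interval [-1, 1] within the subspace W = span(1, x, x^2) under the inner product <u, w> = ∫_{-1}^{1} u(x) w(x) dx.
g(x) = -2*x^2 - 21*x/5 + 1

The best approximation g ∈ W is the orthogonal projection of f onto W. Writing g = a_0 + a_1 x + a_2 x^2, the coefficients solve the normal equations G · a = b where
  G_{ij} = <φ_i, φ_j> and b_i = <f, φ_i>, with φ_0 = 1, φ_1 = x, φ_2 = x^2.
G =
  [2, 0, 2/3]
  [0, 2/3, 0]
  [2/3, 0, 2/5],
b = (2/3, -14/5, -2/15).
Solving gives a_0 = 1, a_1 = -21/5, a_2 = -2, so
  g(x) = -2*x^2 - 21*x/5 + 1.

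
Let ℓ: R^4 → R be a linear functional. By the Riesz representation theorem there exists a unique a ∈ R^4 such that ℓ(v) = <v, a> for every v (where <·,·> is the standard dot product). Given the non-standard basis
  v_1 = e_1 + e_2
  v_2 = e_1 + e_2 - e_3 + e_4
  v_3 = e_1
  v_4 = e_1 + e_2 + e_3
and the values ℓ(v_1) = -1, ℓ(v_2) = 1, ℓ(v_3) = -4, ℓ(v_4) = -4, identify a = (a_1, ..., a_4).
a = (-4, 3, -3, -1)

Write a = (a_1, ..., a_4) in the standard basis. For each basis vector v_i, ℓ(v_i) = <v_i, a> is a linear equation in the a_j's. Collect the n equations into a matrix system V a = ℓ, where row i of V is v_i (expressed in the standard basis). Since V is invertible (lower-triangular with 1s on the diagonal, up to permutation), solve by back-substitution:
  V =
[[1, 1, 0, 0],
 [1, 1, -1, 1],
 [1, 0, 0, 0],
 [1, 1, 1, 0]]
  V a = (-1, 1, -4, -4)
Solving gives a = (-4, 3, -3, -1).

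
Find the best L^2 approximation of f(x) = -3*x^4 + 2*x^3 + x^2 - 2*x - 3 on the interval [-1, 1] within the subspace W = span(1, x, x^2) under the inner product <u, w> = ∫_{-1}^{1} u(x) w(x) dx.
g(x) = -11*x^2/7 - 4*x/5 - 96/35

The best approximation g ∈ W is the orthogonal projection of f onto W. Writing g = a_0 + a_1 x + a_2 x^2, the coefficients solve the normal equations G · a = b where
  G_{ij} = <φ_i, φ_j> and b_i = <f, φ_i>, with φ_0 = 1, φ_1 = x, φ_2 = x^2.
G =
  [2, 0, 2/3]
  [0, 2/3, 0]
  [2/3, 0, 2/5],
b = (-98/15, -8/15, -86/35).
Solving gives a_0 = -96/35, a_1 = -4/5, a_2 = -11/7, so
  g(x) = -11*x^2/7 - 4*x/5 - 96/35.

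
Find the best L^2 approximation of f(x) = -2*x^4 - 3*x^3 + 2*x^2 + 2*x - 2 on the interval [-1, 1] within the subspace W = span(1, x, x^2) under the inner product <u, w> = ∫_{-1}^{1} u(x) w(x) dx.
g(x) = 2*x^2/7 + x/5 - 64/35

The best approximation g ∈ W is the orthogonal projection of f onto W. Writing g = a_0 + a_1 x + a_2 x^2, the coefficients solve the normal equations G · a = b where
  G_{ij} = <φ_i, φ_j> and b_i = <f, φ_i>, with φ_0 = 1, φ_1 = x, φ_2 = x^2.
G =
  [2, 0, 2/3]
  [0, 2/3, 0]
  [2/3, 0, 2/5],
b = (-52/15, 2/15, -116/105).
Solving gives a_0 = -64/35, a_1 = 1/5, a_2 = 2/7, so
  g(x) = 2*x^2/7 + x/5 - 64/35.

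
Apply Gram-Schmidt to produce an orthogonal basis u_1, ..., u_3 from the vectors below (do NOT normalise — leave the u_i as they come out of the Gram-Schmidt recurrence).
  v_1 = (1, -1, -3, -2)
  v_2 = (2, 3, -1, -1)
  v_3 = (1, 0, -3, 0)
Orthogonal basis:
  u_1 = (1, -1, -3, -2)
  u_2 = (26/15, 49/15, -1/5, -7/15)
  u_3 = (9/209, 25/209, -202/209, 295/209)

Apply the Gram-Schmidt recurrence
  u_1 = v_1
  u_i = v_i − Σ_{j<i} ((v_i · u_j) / (u_j · u_j)) · u_j.

Step by step this gives:
  u_1 = (1, -1, -3, -2)
  u_2 = (26/15, 49/15, -1/5, -7/15)
  u_3 = (9/209, 25/209, -202/209, 295/209)

Orthogonality check:
  u_2 · u_1 = 0 (should be 0)
  u_3 · u_1 = 0 (should be 0)
  u_3 · u_2 = 0 (should be 0)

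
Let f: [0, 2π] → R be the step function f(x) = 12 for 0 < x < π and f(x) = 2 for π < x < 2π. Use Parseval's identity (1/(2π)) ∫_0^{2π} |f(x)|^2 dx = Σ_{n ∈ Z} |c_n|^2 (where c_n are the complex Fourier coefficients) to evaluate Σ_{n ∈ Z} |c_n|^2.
Σ |c_n|^2 = 74

Parseval equates the L^2 energy of f (normalised by 1/(2π)) with the ℓ^2 sum of its Fourier coefficients: (1/(2π)) ∫_0^{2π} |f|^2 = Σ |c_n|^2.
Compute the left side: (1/(2π)) [∫_0^π 12^2 dx + ∫_π^{2π} 2^2 dx] = (1/(2π)) · (144π + 4π) = (144 + 4)/2 = 74.
So Σ_{n ∈ Z} |c_n|^2 = 74.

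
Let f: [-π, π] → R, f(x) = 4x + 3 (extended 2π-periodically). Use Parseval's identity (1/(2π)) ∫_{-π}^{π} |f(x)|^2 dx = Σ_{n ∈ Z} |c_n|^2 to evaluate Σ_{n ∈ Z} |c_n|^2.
Σ |c_n|^2 = 16π^2/3 + 9

Expand and integrate term by term over [-π, π]:
  ∫ (4x)^2 dx = 16·(2π^3/3); ∫ 2·4·(3)·x dx = 0 (odd integrand); ∫ 3^2 dx = 9·2π.
So (1/(2π)) ∫_{-π}^{π} (4x + 3)^2 dx = 16π^2/3 + 9 = 16π^2/3 + 9.
Parseval ⇒ Σ |c_n|^2 = 16π^2/3 + 9.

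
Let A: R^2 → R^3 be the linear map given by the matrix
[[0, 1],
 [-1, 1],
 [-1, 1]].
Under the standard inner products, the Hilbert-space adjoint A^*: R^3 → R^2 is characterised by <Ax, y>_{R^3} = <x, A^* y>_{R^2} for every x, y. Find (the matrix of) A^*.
A^* = A^T =
[[0, -1, -1],
 [1, 1, 1]]

For real matrices with standard dot products, the defining identity <Ax, y> = <x, A^* y> gives (Ax)^T y = x^T (A^*) y, i.e. x^T A^T y = x^T (A^*) y. Since this holds for all x, y, we must have A^* = A^T. Therefore
A^* =
[[0, -1, -1],
 [1, 1, 1]].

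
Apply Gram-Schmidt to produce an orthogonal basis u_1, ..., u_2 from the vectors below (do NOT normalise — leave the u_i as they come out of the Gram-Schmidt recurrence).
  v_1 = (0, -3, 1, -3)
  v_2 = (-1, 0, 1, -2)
Orthogonal basis:
  u_1 = (0, -3, 1, -3)
  u_2 = (-1, 21/19, 12/19, -17/19)

Apply the Gram-Schmidt recurrence
  u_1 = v_1
  u_i = v_i − Σ_{j<i} ((v_i · u_j) / (u_j · u_j)) · u_j.

Step by step this gives:
  u_1 = (0, -3, 1, -3)
  u_2 = (-1, 21/19, 12/19, -17/19)

Orthogonality check:
  u_2 · u_1 = 0 (should be 0)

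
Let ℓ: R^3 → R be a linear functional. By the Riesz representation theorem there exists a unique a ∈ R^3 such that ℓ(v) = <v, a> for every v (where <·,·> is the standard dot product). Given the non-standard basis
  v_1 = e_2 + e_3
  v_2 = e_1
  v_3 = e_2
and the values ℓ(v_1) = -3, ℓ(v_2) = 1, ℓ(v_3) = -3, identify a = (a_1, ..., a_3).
a = (1, -3, 0)

Write a = (a_1, ..., a_3) in the standard basis. For each basis vector v_i, ℓ(v_i) = <v_i, a> is a linear equation in the a_j's. Collect the n equations into a matrix system V a = ℓ, where row i of V is v_i (expressed in the standard basis). Since V is invertible (lower-triangular with 1s on the diagonal, up to permutation), solve by back-substitution:
  V =
[[0, 1, 1],
 [1, 0, 0],
 [0, 1, 0]]
  V a = (-3, 1, -3)
Solving gives a = (1, -3, 0).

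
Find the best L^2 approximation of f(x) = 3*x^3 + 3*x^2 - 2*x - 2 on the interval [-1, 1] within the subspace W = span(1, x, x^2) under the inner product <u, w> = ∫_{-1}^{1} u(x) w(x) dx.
g(x) = 3*x^2 - x/5 - 2

The best approximation g ∈ W is the orthogonal projection of f onto W. Writing g = a_0 + a_1 x + a_2 x^2, the coefficients solve the normal equations G · a = b where
  G_{ij} = <φ_i, φ_j> and b_i = <f, φ_i>, with φ_0 = 1, φ_1 = x, φ_2 = x^2.
G =
  [2, 0, 2/3]
  [0, 2/3, 0]
  [2/3, 0, 2/5],
b = (-2, -2/15, -2/15).
Solving gives a_0 = -2, a_1 = -1/5, a_2 = 3, so
  g(x) = 3*x^2 - x/5 - 2.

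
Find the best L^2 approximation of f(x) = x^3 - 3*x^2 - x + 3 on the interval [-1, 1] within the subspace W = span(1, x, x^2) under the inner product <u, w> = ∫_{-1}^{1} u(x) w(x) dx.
g(x) = -3*x^2 - 2*x/5 + 3

The best approximation g ∈ W is the orthogonal projection of f onto W. Writing g = a_0 + a_1 x + a_2 x^2, the coefficients solve the normal equations G · a = b where
  G_{ij} = <φ_i, φ_j> and b_i = <f, φ_i>, with φ_0 = 1, φ_1 = x, φ_2 = x^2.
G =
  [2, 0, 2/3]
  [0, 2/3, 0]
  [2/3, 0, 2/5],
b = (4, -4/15, 4/5).
Solving gives a_0 = 3, a_1 = -2/5, a_2 = -3, so
  g(x) = -3*x^2 - 2*x/5 + 3.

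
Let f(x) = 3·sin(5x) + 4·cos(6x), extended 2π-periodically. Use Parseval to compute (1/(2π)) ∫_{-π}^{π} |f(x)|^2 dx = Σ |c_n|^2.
Σ |c_n|^2 = 25/2

Expand |f|^2 and use orthogonality of {sin(nx), cos(mx)} on [-π, π]:
  ∫_{-π}^{π} sin(nx)^2 dx = π, ∫ cos(mx)^2 dx = π, and cross terms integrate to 0.
So ∫_{-π}^{π} f(x)^2 dx = 3^2 · π + 4^2 · π = (9 + 16)π.
Divide by 2π: (9 + 16)/2 = 25/2.
By Parseval, this equals Σ |c_n|^2.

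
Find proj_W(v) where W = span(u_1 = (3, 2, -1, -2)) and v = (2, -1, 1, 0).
proj_W(v) = (1/2, 1/3, -1/6, -1/3)

Set up U = [u_1 | ... | u_1] ∈ R^(4×1). The projector onto W = col(U) is P = U (U^T U)^(-1) U^T.
Compute U^T U =
  [18],
and U^T v = (3).
Solve U^T U · c = U^T v for the coefficients: c = (1/6). The projection is proj_W(v) = U c.
Check: (v - proj_W(v)) · u_1 = 0  (should be 0).
Result: proj_W(v) = (1/2, 1/3, -1/6, -1/3).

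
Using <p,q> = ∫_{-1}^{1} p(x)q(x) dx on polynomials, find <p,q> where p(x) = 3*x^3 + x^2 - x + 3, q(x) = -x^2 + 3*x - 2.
<p,q> = -212/15

Expand the product: p(x)·q(x) = -3*x^5 + 8*x^4 - 2*x^3 - 8*x^2 + 11*x - 6.
∫_{-1}^{1} of each monomial x^k gives [2/(k+1) if k even, 0 if k odd]. Integrating term-by-term (or equivalently evaluating the antiderivative F(x) = -x^6/2 + 8*x^5/5 - x^4/2 - 8*x^3/3 + 11*x^2/2 - 6*x at the endpoints):
  F(1) − F(−1) = -77/30 − (347/30) = -212/15.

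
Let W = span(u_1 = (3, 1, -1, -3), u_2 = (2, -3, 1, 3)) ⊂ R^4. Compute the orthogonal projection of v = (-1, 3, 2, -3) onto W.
proj_W(v) = (-517/411, 968/411, -346/411, -346/137)

Set up U = [u_1 | ... | u_2] ∈ R^(4×2). The projector onto W = col(U) is P = U (U^T U)^(-1) U^T.
Compute U^T U =
  [20, -7]
  [-7, 23],
and U^T v = (7, -18).
Solve U^T U · c = U^T v for the coefficients: c = (35/411, -311/411). The projection is proj_W(v) = U c.
Check: (v - proj_W(v)) · u_1 = 0  (should be 0).
Check: (v - proj_W(v)) · u_2 = 0  (should be 0).
Result: proj_W(v) = (-517/411, 968/411, -346/411, -346/137).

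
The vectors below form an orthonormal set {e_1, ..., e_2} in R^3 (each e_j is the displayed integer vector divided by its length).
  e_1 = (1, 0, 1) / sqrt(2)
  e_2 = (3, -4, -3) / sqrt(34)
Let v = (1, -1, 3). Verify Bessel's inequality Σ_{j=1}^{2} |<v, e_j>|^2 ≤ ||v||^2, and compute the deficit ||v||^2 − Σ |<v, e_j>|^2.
Σ |<v, e_j>|^2 = 138/17; ||v||^2 = 11; deficit = 49/17

Write each e_j = u_j / sqrt(<u_j, u_j>) where u_j is the displayed integer vector. Then <v, e_j> = <v, u_j> / sqrt(<u_j, u_j>), so |<v, e_j>|^2 = <v, u_j>^2 / <u_j, u_j>.
Coefficients: <v, e_1> = 4/sqrt(2), <v, e_2> = -2/sqrt(34).
Square and sum: Σ |<v, e_j>|^2 = 138/17.
Compute ||v||^2 = v·v = 11.
Deficit = 11 − 138/17 = 49/17 ≥ 0, confirming Bessel's inequality. (The deficit equals ||v − Σ <v,e_j> e_j||^2, the squared distance from v to span{e_j}.)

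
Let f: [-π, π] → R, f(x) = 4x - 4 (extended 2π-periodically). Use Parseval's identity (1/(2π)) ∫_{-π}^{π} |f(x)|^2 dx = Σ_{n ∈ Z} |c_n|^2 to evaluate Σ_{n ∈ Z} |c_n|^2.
Σ |c_n|^2 = 16π^2/3 + 16

Expand and integrate term by term over [-π, π]:
  ∫ (4x)^2 dx = 16·(2π^3/3); ∫ 2·4·(-4)·x dx = 0 (odd integrand); ∫ (-4)^2 dx = 16·2π.
So (1/(2π)) ∫_{-π}^{π} (4x - 4)^2 dx = 16π^2/3 + 16 = 16π^2/3 + 16.
Parseval ⇒ Σ |c_n|^2 = 16π^2/3 + 16.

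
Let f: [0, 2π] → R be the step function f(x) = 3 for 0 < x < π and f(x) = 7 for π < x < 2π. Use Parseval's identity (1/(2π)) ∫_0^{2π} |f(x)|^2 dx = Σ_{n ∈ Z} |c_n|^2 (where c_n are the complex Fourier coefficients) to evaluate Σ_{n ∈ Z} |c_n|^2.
Σ |c_n|^2 = 29

Parseval equates the L^2 energy of f (normalised by 1/(2π)) with the ℓ^2 sum of its Fourier coefficients: (1/(2π)) ∫_0^{2π} |f|^2 = Σ |c_n|^2.
Compute the left side: (1/(2π)) [∫_0^π 3^2 dx + ∫_π^{2π} 7^2 dx] = (1/(2π)) · (9π + 49π) = (9 + 49)/2 = 29.
So Σ_{n ∈ Z} |c_n|^2 = 29.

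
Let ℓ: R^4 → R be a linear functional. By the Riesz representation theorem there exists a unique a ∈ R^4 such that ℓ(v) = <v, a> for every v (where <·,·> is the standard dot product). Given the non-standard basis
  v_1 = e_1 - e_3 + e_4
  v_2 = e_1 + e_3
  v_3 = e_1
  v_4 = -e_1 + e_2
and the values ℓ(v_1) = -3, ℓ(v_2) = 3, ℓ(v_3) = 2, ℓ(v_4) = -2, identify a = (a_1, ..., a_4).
a = (2, 0, 1, -4)

Write a = (a_1, ..., a_4) in the standard basis. For each basis vector v_i, ℓ(v_i) = <v_i, a> is a linear equation in the a_j's. Collect the n equations into a matrix system V a = ℓ, where row i of V is v_i (expressed in the standard basis). Since V is invertible (lower-triangular with 1s on the diagonal, up to permutation), solve by back-substitution:
  V =
[[1, 0, -1, 1],
 [1, 0, 1, 0],
 [1, 0, 0, 0],
 [-1, 1, 0, 0]]
  V a = (-3, 3, 2, -2)
Solving gives a = (2, 0, 1, -4).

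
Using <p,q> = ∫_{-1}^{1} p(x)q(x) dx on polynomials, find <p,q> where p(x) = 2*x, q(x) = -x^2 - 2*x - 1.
<p,q> = -8/3

Expand the product: p(x)·q(x) = -2*x^3 - 4*x^2 - 2*x.
∫_{-1}^{1} of each monomial x^k gives [2/(k+1) if k even, 0 if k odd]. Integrating term-by-term (or equivalently evaluating the antiderivative F(x) = -x^4/2 - 4*x^3/3 - x^2 at the endpoints):
  F(1) − F(−1) = -17/6 − (-1/6) = -8/3.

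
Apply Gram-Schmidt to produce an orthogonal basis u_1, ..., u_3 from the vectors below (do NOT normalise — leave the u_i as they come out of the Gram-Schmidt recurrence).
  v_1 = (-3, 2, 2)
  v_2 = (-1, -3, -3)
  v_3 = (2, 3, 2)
Orthogonal basis:
  u_1 = (-3, 2, 2)
  u_2 = (-44/17, -33/17, -33/17)
  u_3 = (0, 1/2, -1/2)

Apply the Gram-Schmidt recurrence
  u_1 = v_1
  u_i = v_i − Σ_{j<i} ((v_i · u_j) / (u_j · u_j)) · u_j.

Step by step this gives:
  u_1 = (-3, 2, 2)
  u_2 = (-44/17, -33/17, -33/17)
  u_3 = (0, 1/2, -1/2)

Orthogonality check:
  u_2 · u_1 = 0 (should be 0)
  u_3 · u_1 = 0 (should be 0)
  u_3 · u_2 = 0 (should be 0)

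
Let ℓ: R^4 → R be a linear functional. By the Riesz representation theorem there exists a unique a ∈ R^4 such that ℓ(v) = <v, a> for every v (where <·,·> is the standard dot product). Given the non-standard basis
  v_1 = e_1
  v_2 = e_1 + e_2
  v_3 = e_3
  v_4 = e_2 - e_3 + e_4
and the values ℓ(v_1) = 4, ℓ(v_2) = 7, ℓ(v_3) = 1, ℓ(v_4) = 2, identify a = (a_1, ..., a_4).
a = (4, 3, 1, 0)

Write a = (a_1, ..., a_4) in the standard basis. For each basis vector v_i, ℓ(v_i) = <v_i, a> is a linear equation in the a_j's. Collect the n equations into a matrix system V a = ℓ, where row i of V is v_i (expressed in the standard basis). Since V is invertible (lower-triangular with 1s on the diagonal, up to permutation), solve by back-substitution:
  V =
[[1, 0, 0, 0],
 [1, 1, 0, 0],
 [0, 0, 1, 0],
 [0, 1, -1, 1]]
  V a = (4, 7, 1, 2)
Solving gives a = (4, 3, 1, 0).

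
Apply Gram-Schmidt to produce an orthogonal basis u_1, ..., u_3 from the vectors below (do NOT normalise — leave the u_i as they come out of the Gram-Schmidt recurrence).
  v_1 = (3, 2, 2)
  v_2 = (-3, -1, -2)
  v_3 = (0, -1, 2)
Orthogonal basis:
  u_1 = (3, 2, 2)
  u_2 = (-6/17, 13/17, -4/17)
  u_3 = (-12/13, 0, 18/13)

Apply the Gram-Schmidt recurrence
  u_1 = v_1
  u_i = v_i − Σ_{j<i} ((v_i · u_j) / (u_j · u_j)) · u_j.

Step by step this gives:
  u_1 = (3, 2, 2)
  u_2 = (-6/17, 13/17, -4/17)
  u_3 = (-12/13, 0, 18/13)

Orthogonality check:
  u_2 · u_1 = 0 (should be 0)
  u_3 · u_1 = 0 (should be 0)
  u_3 · u_2 = 0 (should be 0)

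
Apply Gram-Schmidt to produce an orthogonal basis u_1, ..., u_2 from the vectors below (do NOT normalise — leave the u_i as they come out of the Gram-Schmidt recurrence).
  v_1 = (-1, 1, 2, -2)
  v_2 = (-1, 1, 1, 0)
Orthogonal basis:
  u_1 = (-1, 1, 2, -2)
  u_2 = (-3/5, 3/5, 1/5, 4/5)

Apply the Gram-Schmidt recurrence
  u_1 = v_1
  u_i = v_i − Σ_{j<i} ((v_i · u_j) / (u_j · u_j)) · u_j.

Step by step this gives:
  u_1 = (-1, 1, 2, -2)
  u_2 = (-3/5, 3/5, 1/5, 4/5)

Orthogonality check:
  u_2 · u_1 = 0 (should be 0)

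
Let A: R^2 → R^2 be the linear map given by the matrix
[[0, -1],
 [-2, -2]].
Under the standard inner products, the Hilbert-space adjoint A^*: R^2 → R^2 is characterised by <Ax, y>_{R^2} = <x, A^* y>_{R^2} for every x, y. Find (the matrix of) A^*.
A^* = A^T =
[[0, -2],
 [-1, -2]]

For real matrices with standard dot products, the defining identity <Ax, y> = <x, A^* y> gives (Ax)^T y = x^T (A^*) y, i.e. x^T A^T y = x^T (A^*) y. Since this holds for all x, y, we must have A^* = A^T. Therefore
A^* =
[[0, -2],
 [-1, -2]].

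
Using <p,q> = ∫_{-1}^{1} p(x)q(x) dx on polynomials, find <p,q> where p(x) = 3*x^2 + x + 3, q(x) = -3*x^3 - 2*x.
<p,q> = -38/15

Expand the product: p(x)·q(x) = -9*x^5 - 3*x^4 - 15*x^3 - 2*x^2 - 6*x.
∫_{-1}^{1} of each monomial x^k gives [2/(k+1) if k even, 0 if k odd]. Integrating term-by-term (or equivalently evaluating the antiderivative F(x) = -3*x^6/2 - 3*x^5/5 - 15*x^4/4 - 2*x^3/3 - 3*x^2 at the endpoints):
  F(1) − F(−1) = -571/60 − (-419/60) = -38/15.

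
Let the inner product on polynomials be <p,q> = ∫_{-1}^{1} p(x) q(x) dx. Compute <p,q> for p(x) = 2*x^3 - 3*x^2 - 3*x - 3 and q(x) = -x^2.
<p,q> = 16/5

Expand the product: p(x)·q(x) = -2*x^5 + 3*x^4 + 3*x^3 + 3*x^2.
∫_{-1}^{1} of each monomial x^k gives [2/(k+1) if k even, 0 if k odd]. Integrating term-by-term (or equivalently evaluating the antiderivative F(x) = -x^6/3 + 3*x^5/5 + 3*x^4/4 + x^3 at the endpoints):
  F(1) − F(−1) = 121/60 − (-71/60) = 16/5.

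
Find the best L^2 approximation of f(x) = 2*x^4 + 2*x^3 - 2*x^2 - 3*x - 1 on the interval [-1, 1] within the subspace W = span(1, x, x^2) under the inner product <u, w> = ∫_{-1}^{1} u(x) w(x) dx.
g(x) = -2*x^2/7 - 9*x/5 - 41/35

The best approximation g ∈ W is the orthogonal projection of f onto W. Writing g = a_0 + a_1 x + a_2 x^2, the coefficients solve the normal equations G · a = b where
  G_{ij} = <φ_i, φ_j> and b_i = <f, φ_i>, with φ_0 = 1, φ_1 = x, φ_2 = x^2.
G =
  [2, 0, 2/3]
  [0, 2/3, 0]
  [2/3, 0, 2/5],
b = (-38/15, -6/5, -94/105).
Solving gives a_0 = -41/35, a_1 = -9/5, a_2 = -2/7, so
  g(x) = -2*x^2/7 - 9*x/5 - 41/35.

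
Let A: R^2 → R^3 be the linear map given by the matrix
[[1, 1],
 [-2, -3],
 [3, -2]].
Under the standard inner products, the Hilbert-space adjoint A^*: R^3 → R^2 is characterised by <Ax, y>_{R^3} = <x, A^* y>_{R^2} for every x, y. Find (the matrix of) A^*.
A^* = A^T =
[[1, -2, 3],
 [1, -3, -2]]

For real matrices with standard dot products, the defining identity <Ax, y> = <x, A^* y> gives (Ax)^T y = x^T (A^*) y, i.e. x^T A^T y = x^T (A^*) y. Since this holds for all x, y, we must have A^* = A^T. Therefore
A^* =
[[1, -2, 3],
 [1, -3, -2]].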